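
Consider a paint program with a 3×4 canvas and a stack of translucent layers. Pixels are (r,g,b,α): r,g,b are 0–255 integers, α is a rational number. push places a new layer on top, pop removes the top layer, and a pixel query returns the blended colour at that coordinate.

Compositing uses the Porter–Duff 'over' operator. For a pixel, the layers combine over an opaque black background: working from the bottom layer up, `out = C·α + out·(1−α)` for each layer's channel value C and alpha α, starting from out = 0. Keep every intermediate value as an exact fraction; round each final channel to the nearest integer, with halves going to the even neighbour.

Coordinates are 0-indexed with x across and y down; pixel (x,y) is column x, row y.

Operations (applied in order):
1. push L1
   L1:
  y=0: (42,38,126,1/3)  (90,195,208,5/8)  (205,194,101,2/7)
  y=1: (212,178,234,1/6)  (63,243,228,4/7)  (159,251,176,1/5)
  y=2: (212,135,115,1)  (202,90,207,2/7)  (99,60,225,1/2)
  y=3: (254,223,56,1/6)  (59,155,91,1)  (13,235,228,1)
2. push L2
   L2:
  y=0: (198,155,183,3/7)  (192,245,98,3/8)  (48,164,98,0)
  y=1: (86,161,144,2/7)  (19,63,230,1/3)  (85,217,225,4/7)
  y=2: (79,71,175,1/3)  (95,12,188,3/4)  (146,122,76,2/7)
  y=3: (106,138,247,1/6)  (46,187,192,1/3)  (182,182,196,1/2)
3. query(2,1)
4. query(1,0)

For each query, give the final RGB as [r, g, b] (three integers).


at x=2,y=1 over L1,L2:
L1 α=1/5: [159/5, 251/5, 176/5]
L2 α=4/7: [311/5, 5093/35, 5028/35]
rounded: [62, 146, 144]

(1,0) stack=L1,L2; from [0,0,0]:
after L1 α=5/8: [225/4, 975/8, 130]
after L2 α=3/8: [3429/32, 10755/64, 118]
= [107, 168, 118]


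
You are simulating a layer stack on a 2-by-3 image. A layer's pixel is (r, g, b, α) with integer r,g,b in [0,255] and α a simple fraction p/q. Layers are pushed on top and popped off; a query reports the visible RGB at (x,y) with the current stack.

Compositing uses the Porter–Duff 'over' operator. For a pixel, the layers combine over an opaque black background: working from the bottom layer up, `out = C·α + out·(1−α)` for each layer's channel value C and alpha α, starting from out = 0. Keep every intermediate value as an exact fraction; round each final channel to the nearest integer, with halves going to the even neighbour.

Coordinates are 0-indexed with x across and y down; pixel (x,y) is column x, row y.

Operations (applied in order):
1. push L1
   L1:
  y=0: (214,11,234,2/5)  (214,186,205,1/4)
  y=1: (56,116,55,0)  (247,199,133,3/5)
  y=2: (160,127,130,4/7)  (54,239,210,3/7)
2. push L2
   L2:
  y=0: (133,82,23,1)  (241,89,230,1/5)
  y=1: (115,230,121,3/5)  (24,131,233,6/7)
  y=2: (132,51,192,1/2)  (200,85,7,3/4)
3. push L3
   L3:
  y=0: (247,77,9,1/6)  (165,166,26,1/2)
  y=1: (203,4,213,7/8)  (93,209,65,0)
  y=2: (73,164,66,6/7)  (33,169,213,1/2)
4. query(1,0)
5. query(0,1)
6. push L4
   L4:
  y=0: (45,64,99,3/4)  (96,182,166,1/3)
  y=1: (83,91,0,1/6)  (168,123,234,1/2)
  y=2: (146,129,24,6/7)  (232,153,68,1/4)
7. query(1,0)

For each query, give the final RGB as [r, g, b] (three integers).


query (1,0) [L1,L2,L3] — begin 0,0,0
+L1 (α=1/4) → [107/2, 93/2, 205/4]
+L2 (α=1/5) → [91, 55, 87]
+L3 (α=1/2) → [128, 221/2, 113/2]
= [128, 110, 56]

query (0,1) [L1,L2,L3] — begin 0,0,0
after L1 α=0: [0, 0, 0]
after L2 α=3/5: [69, 138, 363/5]
after L3 α=7/8: [745/4, 83/4, 3909/20]
rounded: [186, 21, 195]

(1,0) stack=L1,L2,L3,L4; from [0,0,0]:
+L1 (α=1/4) → [107/2, 93/2, 205/4]
+L2 (α=1/5) → [91, 55, 87]
+L3 (α=1/2) → [128, 221/2, 113/2]
+L4 (α=1/3) → [352/3, 403/3, 93]
rounded: [117, 134, 93]


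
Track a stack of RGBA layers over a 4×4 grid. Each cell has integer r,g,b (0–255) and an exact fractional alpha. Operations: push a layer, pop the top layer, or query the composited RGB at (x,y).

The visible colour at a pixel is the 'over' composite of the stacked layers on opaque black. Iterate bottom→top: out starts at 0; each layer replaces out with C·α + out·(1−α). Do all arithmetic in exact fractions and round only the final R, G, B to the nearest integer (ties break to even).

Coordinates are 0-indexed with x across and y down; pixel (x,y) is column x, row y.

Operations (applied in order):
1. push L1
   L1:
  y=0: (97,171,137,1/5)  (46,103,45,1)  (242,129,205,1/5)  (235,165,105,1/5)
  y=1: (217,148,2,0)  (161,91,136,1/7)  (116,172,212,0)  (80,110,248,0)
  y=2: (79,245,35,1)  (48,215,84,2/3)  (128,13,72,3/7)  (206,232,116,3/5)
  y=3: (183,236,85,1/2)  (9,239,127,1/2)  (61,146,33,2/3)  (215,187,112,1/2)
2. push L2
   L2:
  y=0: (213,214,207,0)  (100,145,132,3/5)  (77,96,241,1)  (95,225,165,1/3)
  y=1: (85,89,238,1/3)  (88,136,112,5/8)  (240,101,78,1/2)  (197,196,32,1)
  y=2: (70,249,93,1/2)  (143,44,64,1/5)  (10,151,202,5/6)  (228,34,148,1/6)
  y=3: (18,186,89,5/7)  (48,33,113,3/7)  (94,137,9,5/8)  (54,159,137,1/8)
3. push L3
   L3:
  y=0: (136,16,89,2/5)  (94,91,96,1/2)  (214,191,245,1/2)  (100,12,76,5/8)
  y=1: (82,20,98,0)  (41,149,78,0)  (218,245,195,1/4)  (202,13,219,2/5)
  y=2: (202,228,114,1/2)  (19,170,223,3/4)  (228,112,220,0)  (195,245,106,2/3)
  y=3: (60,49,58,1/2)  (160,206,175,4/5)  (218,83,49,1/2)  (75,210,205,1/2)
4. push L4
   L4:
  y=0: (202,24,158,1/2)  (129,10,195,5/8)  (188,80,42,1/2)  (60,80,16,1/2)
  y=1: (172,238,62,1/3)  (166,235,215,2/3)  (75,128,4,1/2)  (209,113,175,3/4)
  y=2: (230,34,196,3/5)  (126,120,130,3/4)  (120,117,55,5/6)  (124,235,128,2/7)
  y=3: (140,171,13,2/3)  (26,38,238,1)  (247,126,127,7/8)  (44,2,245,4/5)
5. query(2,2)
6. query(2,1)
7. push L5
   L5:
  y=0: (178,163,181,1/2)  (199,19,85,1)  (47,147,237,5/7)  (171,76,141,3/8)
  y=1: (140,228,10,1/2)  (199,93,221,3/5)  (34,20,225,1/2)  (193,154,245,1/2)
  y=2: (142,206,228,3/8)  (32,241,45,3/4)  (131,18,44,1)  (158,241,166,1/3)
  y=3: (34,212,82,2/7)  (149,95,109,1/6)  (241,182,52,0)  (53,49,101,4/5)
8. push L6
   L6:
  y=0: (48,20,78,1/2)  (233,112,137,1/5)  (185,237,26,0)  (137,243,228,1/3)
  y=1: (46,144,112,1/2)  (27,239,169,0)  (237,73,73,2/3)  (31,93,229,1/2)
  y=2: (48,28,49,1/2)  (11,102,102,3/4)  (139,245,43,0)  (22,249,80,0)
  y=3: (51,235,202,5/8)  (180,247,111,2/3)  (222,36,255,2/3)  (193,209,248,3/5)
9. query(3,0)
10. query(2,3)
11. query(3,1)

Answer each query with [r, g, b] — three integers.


(2,2) stack=L1,L2,L3,L4; from [0,0,0]:
+L1 (α=3/7) → [384/7, 39/7, 216/7]
+L2 (α=5/6) → [367/21, 2662/21, 3643/21]
+L3 (α=0) → [367/21, 2662/21, 3643/21]
+L4 (α=5/6) → [12967/126, 14947/126, 4709/63]
= [103, 119, 75]

(2,1) stack=L1,L2,L3,L4; from [0,0,0]:
L1 α=0: [0, 0, 0]
L2 α=1/2: [120, 101/2, 39]
L3 α=1/4: [289/2, 793/8, 78]
L4 α=1/2: [439/4, 1817/16, 41]
→ [110, 114, 41]

(3,0) stack=L1,L2,L3,L4,L5,L6; from [0,0,0]:
+L1 (α=1/5) → [47, 33, 21]
+L2 (α=1/3) → [63, 97, 69]
+L3 (α=5/8) → [689/8, 351/8, 587/8]
+L4 (α=1/2) → [1169/16, 991/16, 715/16]
+L5 (α=3/8) → [14053/128, 8603/128, 10343/128]
+L6 (α=1/3) → [7607/64, 24155/192, 24935/192]
rounded: [119, 126, 130]

query (2,3) [L1,L2,L3,L4,L5,L6] — begin 0,0,0
+L1 (α=2/3) → [122/3, 292/3, 22]
+L2 (α=5/8) → [74, 977/8, 111/8]
+L3 (α=1/2) → [146, 1641/16, 503/16]
+L4 (α=7/8) → [1875/8, 15753/128, 14727/128]
+L5 (α=0) → [1875/8, 15753/128, 14727/128]
+L6 (α=2/3) → [1809/8, 8323/128, 26669/128]
rounded: [226, 65, 208]

(3,1) stack=L1,L2,L3,L4,L5,L6; from [0,0,0]:
after L1 α=0: [0, 0, 0]
after L2 α=1: [197, 196, 32]
after L3 α=2/5: [199, 614/5, 534/5]
after L4 α=3/4: [413/2, 2309/20, 3159/20]
after L5 α=1/2: [799/4, 5389/40, 8059/40]
after L6 α=1/2: [923/8, 9109/80, 17219/80]
= [115, 114, 215]


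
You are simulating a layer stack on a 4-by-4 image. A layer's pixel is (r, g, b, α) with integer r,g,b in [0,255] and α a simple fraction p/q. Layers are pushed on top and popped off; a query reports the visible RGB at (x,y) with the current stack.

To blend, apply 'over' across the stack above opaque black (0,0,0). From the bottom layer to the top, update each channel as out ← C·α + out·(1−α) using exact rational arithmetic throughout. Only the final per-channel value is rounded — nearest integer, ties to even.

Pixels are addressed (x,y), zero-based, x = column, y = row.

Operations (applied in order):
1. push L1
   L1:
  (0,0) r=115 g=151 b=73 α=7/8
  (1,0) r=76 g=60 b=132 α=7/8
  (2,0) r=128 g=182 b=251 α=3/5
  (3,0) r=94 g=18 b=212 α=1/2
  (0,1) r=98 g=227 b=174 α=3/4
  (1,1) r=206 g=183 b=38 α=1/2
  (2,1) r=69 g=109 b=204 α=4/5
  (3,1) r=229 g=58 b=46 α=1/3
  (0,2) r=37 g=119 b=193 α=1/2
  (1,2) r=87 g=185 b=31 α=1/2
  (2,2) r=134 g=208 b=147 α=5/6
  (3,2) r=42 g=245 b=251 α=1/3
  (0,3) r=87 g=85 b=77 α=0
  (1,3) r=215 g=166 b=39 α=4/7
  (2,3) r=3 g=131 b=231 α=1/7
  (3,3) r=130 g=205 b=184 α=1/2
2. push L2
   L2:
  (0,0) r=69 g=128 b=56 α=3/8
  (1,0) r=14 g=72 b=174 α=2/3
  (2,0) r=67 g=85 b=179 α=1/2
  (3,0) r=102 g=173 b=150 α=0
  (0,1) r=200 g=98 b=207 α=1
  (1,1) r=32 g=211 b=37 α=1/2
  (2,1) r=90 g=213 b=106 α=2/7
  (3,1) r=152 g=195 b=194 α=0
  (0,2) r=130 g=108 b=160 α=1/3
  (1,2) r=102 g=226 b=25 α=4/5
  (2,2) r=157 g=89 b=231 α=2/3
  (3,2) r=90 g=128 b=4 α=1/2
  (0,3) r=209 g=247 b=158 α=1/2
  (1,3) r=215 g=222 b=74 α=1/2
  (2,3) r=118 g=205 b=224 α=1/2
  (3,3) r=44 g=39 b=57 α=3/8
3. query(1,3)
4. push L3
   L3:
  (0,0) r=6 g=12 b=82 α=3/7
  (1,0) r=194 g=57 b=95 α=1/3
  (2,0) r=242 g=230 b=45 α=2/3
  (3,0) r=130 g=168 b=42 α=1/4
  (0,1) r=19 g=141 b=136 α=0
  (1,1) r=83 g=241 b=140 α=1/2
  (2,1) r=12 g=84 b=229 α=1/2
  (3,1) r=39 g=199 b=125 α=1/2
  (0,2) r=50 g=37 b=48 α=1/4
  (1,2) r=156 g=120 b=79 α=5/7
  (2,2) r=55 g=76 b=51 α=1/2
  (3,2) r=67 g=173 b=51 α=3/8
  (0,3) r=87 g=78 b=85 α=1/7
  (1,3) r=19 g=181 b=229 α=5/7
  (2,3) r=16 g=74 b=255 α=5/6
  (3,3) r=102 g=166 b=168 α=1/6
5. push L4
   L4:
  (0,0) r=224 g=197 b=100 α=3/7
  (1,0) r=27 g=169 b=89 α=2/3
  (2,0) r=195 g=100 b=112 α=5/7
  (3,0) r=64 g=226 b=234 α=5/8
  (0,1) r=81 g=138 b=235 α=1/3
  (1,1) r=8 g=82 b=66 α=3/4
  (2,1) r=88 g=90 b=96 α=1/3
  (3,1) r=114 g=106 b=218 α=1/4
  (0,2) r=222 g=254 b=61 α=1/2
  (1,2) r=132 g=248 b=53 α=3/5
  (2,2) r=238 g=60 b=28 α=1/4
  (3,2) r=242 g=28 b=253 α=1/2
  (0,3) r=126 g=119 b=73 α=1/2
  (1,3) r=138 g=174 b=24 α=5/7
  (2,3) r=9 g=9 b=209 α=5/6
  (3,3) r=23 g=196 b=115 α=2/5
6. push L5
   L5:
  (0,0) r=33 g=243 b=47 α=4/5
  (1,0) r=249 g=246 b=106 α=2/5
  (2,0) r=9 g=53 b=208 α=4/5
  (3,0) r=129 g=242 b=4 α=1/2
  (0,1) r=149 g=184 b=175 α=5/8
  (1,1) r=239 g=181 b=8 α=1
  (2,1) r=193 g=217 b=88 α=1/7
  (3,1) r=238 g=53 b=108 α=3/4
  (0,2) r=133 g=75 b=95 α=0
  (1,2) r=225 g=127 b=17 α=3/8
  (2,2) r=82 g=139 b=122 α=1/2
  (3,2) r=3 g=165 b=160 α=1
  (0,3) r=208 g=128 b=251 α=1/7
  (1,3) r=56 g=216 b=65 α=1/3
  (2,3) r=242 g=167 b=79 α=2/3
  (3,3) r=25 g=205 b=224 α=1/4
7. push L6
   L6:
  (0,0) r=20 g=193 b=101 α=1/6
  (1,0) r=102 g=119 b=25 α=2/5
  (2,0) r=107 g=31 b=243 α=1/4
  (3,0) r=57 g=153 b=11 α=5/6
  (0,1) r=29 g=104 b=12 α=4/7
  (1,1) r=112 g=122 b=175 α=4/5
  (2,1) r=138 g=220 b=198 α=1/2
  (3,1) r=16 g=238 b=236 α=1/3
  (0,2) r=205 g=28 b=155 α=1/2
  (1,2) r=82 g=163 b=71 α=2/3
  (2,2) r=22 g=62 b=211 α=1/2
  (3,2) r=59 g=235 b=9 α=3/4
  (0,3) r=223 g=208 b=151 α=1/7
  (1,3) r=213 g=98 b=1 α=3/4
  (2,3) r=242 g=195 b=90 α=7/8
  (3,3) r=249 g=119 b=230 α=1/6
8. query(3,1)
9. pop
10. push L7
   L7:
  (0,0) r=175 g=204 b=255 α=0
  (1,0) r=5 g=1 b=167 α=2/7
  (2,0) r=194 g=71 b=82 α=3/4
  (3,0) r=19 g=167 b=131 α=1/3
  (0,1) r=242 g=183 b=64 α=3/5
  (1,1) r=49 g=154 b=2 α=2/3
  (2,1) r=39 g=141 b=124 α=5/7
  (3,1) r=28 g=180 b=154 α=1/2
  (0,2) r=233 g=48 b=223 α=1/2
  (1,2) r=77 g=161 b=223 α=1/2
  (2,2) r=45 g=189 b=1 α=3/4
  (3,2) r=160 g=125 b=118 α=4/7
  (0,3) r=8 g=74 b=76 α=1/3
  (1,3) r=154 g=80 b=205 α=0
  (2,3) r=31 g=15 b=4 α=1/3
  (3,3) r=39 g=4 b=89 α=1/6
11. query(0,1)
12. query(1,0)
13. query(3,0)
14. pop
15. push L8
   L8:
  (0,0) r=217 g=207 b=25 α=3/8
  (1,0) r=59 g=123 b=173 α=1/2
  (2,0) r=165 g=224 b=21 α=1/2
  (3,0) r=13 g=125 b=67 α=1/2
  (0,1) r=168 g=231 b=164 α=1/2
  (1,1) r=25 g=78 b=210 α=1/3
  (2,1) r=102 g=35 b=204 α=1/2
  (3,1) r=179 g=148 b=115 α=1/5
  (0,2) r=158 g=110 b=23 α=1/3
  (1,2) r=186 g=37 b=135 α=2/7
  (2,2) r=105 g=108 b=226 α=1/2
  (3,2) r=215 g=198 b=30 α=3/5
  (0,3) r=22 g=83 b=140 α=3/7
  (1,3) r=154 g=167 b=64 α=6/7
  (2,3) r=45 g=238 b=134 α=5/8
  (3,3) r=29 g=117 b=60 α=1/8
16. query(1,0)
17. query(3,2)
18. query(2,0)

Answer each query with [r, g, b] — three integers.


at x=1,y=3 over L1,L2:
+L1 (α=4/7) → [860/7, 664/7, 156/7]
+L2 (α=1/2) → [2365/14, 1109/7, 337/7]
rounded: [169, 158, 48]

(3,1) stack=L1,L2,L3,L4,L5,L6; from [0,0,0]:
+L1 (α=1/3) → [229/3, 58/3, 46/3]
+L2 (α=0) → [229/3, 58/3, 46/3]
+L3 (α=1/2) → [173/3, 655/6, 421/6]
+L4 (α=1/4) → [287/4, 867/8, 857/8]
+L5 (α=3/4) → [3143/16, 2139/32, 3449/32]
+L6 (α=1/3) → [3271/24, 5947/48, 7225/48]
rounded: [136, 124, 151]

at x=0,y=1 over L1,L2,L3,L4,L5,L7:
L1 α=3/4: [147/2, 681/4, 261/2]
L2 α=1: [200, 98, 207]
L3 α=0: [200, 98, 207]
L4 α=1/3: [481/3, 334/3, 649/3]
L5 α=5/8: [613/4, 627/4, 381/2]
L7 α=3/5: [413/2, 345/2, 573/5]
rounded: [206, 172, 115]

at x=1,y=0 over L1,L2,L3,L4,L5,L7:
+L1 (α=7/8) → [133/2, 105/2, 231/2]
+L2 (α=2/3) → [63/2, 131/2, 309/2]
+L3 (α=1/3) → [257/3, 188/3, 404/3]
+L4 (α=2/3) → [419/9, 1202/9, 938/9]
+L5 (α=2/5) → [1913/15, 2678/15, 1574/15]
+L7 (α=2/7) → [1943/21, 2684/21, 368/3]
rounded: [93, 128, 123]

query (3,0) [L1,L2,L3,L4,L5,L7] — begin 0,0,0
+L1 (α=1/2) → [47, 9, 106]
+L2 (α=0) → [47, 9, 106]
+L3 (α=1/4) → [271/4, 195/4, 90]
+L4 (α=5/8) → [2093/32, 5105/32, 180]
+L5 (α=1/2) → [6221/64, 12849/64, 92]
+L7 (α=1/3) → [6829/96, 18193/96, 105]
rounded: [71, 190, 105]

at x=1,y=0 over L1,L2,L3,L4,L5,L8:
L1 α=7/8: [133/2, 105/2, 231/2]
L2 α=2/3: [63/2, 131/2, 309/2]
L3 α=1/3: [257/3, 188/3, 404/3]
L4 α=2/3: [419/9, 1202/9, 938/9]
L5 α=2/5: [1913/15, 2678/15, 1574/15]
L8 α=1/2: [1399/15, 4523/30, 4169/30]
rounded: [93, 151, 139]

query (3,2) [L1,L2,L3,L4,L5,L8] — begin 0,0,0
L1 α=1/3: [14, 245/3, 251/3]
L2 α=1/2: [52, 629/6, 263/6]
L3 α=3/8: [461/8, 6259/48, 2233/48]
L4 α=1/2: [2397/16, 7603/96, 14377/96]
L5 α=1: [3, 165, 160]
L8 α=3/5: [651/5, 924/5, 82]
= [130, 185, 82]

query (2,0) [L1,L2,L3,L4,L5,L8] — begin 0,0,0
+L1 (α=3/5) → [384/5, 546/5, 753/5]
+L2 (α=1/2) → [719/10, 971/10, 824/5]
+L3 (α=2/3) → [1853/10, 1857/10, 1274/15]
+L4 (α=5/7) → [6728/35, 4357/35, 1564/15]
+L5 (α=4/5) → [7988/175, 11777/175, 14044/75]
+L8 (α=1/2) → [36863/350, 50977/350, 15619/150]
→ [105, 146, 104]


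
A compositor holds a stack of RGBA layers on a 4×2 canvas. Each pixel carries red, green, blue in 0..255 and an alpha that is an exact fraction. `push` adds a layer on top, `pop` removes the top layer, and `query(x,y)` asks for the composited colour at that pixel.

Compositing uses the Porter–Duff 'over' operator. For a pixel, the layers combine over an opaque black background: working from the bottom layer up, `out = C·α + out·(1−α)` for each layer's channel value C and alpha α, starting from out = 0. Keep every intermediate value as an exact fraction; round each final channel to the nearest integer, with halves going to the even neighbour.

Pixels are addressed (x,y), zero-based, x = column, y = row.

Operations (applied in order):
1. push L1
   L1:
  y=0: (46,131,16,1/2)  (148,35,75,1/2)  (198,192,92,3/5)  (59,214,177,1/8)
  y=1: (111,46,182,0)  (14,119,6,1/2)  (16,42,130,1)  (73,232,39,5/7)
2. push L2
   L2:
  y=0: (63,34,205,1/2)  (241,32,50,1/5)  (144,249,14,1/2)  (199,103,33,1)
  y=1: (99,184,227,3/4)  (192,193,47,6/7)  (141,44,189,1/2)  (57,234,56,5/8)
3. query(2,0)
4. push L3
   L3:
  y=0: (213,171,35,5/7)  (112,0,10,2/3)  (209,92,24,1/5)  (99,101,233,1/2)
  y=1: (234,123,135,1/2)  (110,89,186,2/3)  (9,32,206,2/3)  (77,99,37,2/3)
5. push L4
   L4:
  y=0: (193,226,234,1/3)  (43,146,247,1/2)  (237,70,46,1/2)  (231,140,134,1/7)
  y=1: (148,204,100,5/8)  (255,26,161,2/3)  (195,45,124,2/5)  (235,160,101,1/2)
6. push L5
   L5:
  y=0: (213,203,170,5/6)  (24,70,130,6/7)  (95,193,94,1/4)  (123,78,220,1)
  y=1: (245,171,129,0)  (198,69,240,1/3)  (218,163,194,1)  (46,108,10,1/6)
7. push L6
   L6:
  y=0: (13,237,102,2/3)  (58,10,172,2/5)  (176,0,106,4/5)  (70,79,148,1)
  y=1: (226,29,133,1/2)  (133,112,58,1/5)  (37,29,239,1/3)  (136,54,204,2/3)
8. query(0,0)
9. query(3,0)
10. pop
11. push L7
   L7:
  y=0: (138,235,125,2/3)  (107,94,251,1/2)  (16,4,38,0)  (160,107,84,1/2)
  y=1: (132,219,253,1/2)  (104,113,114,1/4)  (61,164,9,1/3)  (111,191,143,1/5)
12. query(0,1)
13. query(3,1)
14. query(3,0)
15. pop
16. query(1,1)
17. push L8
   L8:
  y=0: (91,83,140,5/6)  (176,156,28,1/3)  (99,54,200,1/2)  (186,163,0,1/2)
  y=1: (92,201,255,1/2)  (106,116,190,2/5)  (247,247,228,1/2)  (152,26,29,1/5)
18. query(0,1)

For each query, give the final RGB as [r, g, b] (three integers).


query (2,0) [L1,L2] — begin 0,0,0
after L1 α=3/5: [594/5, 576/5, 276/5]
after L2 α=1/2: [657/5, 1821/10, 173/5]
rounded: [131, 182, 35]

(0,0) stack=L1,L2,L3,L4,L5,L6; from [0,0,0]:
L1 α=1/2: [23, 131/2, 8]
L2 α=1/2: [43, 199/4, 213/2]
L3 α=5/7: [1151/7, 1909/14, 388/7]
L4 α=1/3: [3653/21, 3491/21, 2414/21]
L5 α=5/6: [13009/63, 12403/63, 10132/63]
L6 α=2/3: [14647/189, 42265/189, 22984/189]
→ [77, 224, 122]

at x=3,y=0 over L1,L2,L3,L4,L5,L6:
L1 α=1/8: [59/8, 107/4, 177/8]
L2 α=1: [199, 103, 33]
L3 α=1/2: [149, 102, 133]
L4 α=1/7: [1125/7, 752/7, 932/7]
L5 α=1: [123, 78, 220]
L6 α=1: [70, 79, 148]
rounded: [70, 79, 148]

(0,1) stack=L1,L2,L3,L4,L5,L7; from [0,0,0]:
+L1 (α=0) → [0, 0, 0]
+L2 (α=3/4) → [297/4, 138, 681/4]
+L3 (α=1/2) → [1233/8, 261/2, 1221/8]
+L4 (α=5/8) → [9619/64, 2823/16, 7663/64]
+L5 (α=0) → [9619/64, 2823/16, 7663/64]
+L7 (α=1/2) → [18067/128, 6327/32, 23855/128]
= [141, 198, 186]

(3,1) stack=L1,L2,L3,L4,L5,L7; from [0,0,0]:
after L1 α=5/7: [365/7, 1160/7, 195/7]
after L2 α=5/8: [1545/28, 5835/28, 2545/56]
after L3 α=2/3: [5857/84, 3793/28, 6689/168]
after L4 α=1/2: [25597/168, 8273/56, 23657/336]
after L5 α=1/6: [135713/1008, 47413/336, 121645/2016]
after L7 α=1/5: [32737/252, 63457/420, 193717/2520]
= [130, 151, 77]

query (3,0) [L1,L2,L3,L4,L5,L7] — begin 0,0,0
+L1 (α=1/8) → [59/8, 107/4, 177/8]
+L2 (α=1) → [199, 103, 33]
+L3 (α=1/2) → [149, 102, 133]
+L4 (α=1/7) → [1125/7, 752/7, 932/7]
+L5 (α=1) → [123, 78, 220]
+L7 (α=1/2) → [283/2, 185/2, 152]
→ [142, 92, 152]

at x=1,y=1 over L1,L2,L3,L4,L5:
after L1 α=1/2: [7, 119/2, 3]
after L2 α=6/7: [1159/7, 2435/14, 285/7]
after L3 α=2/3: [2699/21, 4927/42, 963/7]
after L4 α=2/3: [13409/63, 7111/126, 3217/21]
after L5 α=1/3: [39292/189, 11458/189, 11474/63]
= [208, 61, 182]

(0,1) stack=L1,L2,L3,L4,L5,L8; from [0,0,0]:
+L1 (α=0) → [0, 0, 0]
+L2 (α=3/4) → [297/4, 138, 681/4]
+L3 (α=1/2) → [1233/8, 261/2, 1221/8]
+L4 (α=5/8) → [9619/64, 2823/16, 7663/64]
+L5 (α=0) → [9619/64, 2823/16, 7663/64]
+L8 (α=1/2) → [15507/128, 6039/32, 23983/128]
= [121, 189, 187]


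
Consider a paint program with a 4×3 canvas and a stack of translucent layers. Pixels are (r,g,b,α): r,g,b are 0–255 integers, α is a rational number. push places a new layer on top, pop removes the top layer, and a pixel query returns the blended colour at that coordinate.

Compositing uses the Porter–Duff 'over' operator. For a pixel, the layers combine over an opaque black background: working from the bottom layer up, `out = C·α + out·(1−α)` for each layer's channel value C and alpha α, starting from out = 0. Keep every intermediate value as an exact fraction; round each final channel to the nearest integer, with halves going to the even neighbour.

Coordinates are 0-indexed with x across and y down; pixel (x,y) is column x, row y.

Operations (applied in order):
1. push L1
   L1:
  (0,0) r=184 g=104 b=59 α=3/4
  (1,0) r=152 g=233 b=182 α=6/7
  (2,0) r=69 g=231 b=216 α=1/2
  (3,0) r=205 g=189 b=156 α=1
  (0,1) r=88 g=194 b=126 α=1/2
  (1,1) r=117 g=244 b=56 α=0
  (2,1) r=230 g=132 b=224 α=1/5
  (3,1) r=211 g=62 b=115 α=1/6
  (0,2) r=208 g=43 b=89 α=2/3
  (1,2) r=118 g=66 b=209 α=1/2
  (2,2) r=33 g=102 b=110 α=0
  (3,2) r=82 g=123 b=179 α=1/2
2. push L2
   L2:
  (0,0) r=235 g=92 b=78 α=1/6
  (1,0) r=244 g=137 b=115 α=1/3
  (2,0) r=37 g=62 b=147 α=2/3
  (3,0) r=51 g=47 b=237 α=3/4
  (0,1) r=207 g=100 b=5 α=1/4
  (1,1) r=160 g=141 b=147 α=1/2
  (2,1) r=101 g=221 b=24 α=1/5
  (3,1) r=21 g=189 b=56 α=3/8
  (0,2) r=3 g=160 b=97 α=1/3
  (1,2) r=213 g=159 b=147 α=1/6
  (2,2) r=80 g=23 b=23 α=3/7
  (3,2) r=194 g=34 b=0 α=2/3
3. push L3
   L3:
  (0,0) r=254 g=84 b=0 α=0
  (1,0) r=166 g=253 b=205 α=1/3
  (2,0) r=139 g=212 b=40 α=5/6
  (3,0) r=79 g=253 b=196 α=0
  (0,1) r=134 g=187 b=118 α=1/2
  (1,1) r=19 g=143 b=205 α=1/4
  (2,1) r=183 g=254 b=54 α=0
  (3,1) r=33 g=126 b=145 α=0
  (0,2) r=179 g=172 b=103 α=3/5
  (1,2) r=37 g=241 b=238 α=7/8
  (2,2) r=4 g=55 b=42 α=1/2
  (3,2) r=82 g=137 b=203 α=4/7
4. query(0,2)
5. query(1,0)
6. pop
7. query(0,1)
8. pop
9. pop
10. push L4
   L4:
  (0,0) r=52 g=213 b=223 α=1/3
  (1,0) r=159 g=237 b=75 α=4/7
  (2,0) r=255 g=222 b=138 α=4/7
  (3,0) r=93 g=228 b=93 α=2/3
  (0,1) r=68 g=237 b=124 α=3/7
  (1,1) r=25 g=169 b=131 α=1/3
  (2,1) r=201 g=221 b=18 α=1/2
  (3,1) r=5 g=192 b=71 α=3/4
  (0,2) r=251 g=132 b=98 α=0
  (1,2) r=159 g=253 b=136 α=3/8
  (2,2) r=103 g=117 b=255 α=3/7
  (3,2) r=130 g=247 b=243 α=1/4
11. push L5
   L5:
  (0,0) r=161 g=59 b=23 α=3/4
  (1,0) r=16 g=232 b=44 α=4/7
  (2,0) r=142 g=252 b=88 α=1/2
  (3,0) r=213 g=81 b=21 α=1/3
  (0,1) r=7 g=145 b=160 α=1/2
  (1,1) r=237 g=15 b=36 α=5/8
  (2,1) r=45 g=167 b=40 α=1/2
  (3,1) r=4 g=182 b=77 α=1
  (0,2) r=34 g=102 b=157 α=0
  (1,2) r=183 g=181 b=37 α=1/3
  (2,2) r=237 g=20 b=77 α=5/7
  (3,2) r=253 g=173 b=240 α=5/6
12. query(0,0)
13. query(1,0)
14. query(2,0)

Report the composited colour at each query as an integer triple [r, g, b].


(0,2) stack=L1,L2,L3; from [0,0,0]:
L1 α=2/3: [416/3, 86/3, 178/3]
L2 α=1/3: [841/9, 652/9, 647/9]
L3 α=3/5: [1303/9, 5948/45, 815/9]
rounded: [145, 132, 91]

at x=1,y=0 over L1,L2,L3:
+L1 (α=6/7) → [912/7, 1398/7, 156]
+L2 (α=1/3) → [3532/21, 3755/21, 427/3]
+L3 (α=1/3) → [10550/63, 12823/63, 1469/9]
→ [167, 204, 163]

query (0,1) [L1,L2] — begin 0,0,0
+L1 (α=1/2) → [44, 97, 63]
+L2 (α=1/4) → [339/4, 391/4, 97/2]
= [85, 98, 48]

query (0,0) [L4,L5] — begin 0,0,0
after L4 α=1/3: [52/3, 71, 223/3]
after L5 α=3/4: [1501/12, 62, 215/6]
→ [125, 62, 36]

query (1,0) [L4,L5] — begin 0,0,0
L4 α=4/7: [636/7, 948/7, 300/7]
L5 α=4/7: [2356/49, 9340/49, 2132/49]
= [48, 191, 44]

query (2,0) [L4,L5] — begin 0,0,0
+L4 (α=4/7) → [1020/7, 888/7, 552/7]
+L5 (α=1/2) → [1007/7, 1326/7, 584/7]
rounded: [144, 189, 83]


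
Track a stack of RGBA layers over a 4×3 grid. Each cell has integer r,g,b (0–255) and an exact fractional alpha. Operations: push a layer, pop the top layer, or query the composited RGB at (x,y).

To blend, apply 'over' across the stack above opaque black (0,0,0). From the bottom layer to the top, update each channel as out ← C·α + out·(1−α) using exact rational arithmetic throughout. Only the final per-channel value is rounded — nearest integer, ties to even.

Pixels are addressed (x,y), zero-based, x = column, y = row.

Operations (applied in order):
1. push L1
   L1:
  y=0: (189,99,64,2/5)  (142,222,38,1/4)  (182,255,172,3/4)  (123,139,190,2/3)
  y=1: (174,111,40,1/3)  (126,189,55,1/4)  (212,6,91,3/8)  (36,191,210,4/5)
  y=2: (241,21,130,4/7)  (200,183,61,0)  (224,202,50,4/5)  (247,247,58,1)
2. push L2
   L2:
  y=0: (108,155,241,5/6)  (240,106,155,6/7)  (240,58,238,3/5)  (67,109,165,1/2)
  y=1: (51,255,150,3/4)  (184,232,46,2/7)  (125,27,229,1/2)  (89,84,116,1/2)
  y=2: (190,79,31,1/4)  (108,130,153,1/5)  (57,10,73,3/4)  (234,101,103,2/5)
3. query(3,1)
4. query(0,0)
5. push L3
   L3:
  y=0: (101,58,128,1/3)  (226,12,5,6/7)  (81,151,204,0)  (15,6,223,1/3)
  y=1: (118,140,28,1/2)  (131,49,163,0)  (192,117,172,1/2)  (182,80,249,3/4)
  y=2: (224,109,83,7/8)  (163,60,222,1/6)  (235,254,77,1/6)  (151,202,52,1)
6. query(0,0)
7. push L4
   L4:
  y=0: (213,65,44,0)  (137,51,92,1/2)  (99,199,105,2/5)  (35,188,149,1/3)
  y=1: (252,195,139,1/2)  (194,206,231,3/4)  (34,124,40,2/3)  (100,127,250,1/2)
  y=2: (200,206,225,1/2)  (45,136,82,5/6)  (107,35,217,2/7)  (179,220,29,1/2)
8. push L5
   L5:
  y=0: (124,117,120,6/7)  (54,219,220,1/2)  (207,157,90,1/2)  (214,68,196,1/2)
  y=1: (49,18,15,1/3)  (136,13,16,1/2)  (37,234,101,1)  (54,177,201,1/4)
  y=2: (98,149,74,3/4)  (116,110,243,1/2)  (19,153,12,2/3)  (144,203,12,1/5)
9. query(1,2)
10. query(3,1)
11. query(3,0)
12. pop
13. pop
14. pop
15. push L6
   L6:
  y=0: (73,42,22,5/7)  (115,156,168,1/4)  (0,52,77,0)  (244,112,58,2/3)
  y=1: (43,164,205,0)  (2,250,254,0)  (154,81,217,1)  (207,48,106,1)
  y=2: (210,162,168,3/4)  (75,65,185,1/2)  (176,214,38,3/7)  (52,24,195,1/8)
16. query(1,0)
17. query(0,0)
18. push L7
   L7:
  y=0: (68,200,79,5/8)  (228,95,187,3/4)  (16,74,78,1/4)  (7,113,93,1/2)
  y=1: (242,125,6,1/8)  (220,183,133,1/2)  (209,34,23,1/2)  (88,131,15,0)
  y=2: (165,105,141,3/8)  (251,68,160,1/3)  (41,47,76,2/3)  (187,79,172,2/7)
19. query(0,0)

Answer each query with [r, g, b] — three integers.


(3,1) stack=L1,L2; from [0,0,0]:
after L1 α=4/5: [144/5, 764/5, 168]
after L2 α=1/2: [589/10, 592/5, 142]
= [59, 118, 142]

query (0,0) [L1,L2] — begin 0,0,0
L1 α=2/5: [378/5, 198/5, 128/5]
L2 α=5/6: [513/5, 4073/30, 2051/10]
= [103, 136, 205]

query (0,0) [L1,L2,L3] — begin 0,0,0
L1 α=2/5: [378/5, 198/5, 128/5]
L2 α=5/6: [513/5, 4073/30, 2051/10]
L3 α=1/3: [1531/15, 4943/45, 897/5]
rounded: [102, 110, 179]

at x=1,y=2 over L1,L2,L3,L4,L5:
after L1 α=0: [0, 0, 0]
after L2 α=1/5: [108/5, 26, 153/5]
after L3 α=1/6: [271/6, 95/3, 125/2]
after L4 α=5/6: [1621/36, 2135/18, 315/4]
after L5 α=1/2: [5797/72, 4115/36, 1287/8]
rounded: [81, 114, 161]

at x=3,y=1 over L1,L2,L3,L4,L5:
+L1 (α=4/5) → [144/5, 764/5, 168]
+L2 (α=1/2) → [589/10, 592/5, 142]
+L3 (α=3/4) → [6049/40, 448/5, 889/4]
+L4 (α=1/2) → [10049/80, 1083/10, 1889/8]
+L5 (α=1/4) → [34467/320, 5019/40, 7275/32]
= [108, 125, 227]

query (3,0) [L1,L2,L3,L4,L5] — begin 0,0,0
after L1 α=2/3: [82, 278/3, 380/3]
after L2 α=1/2: [149/2, 605/6, 875/6]
after L3 α=1/3: [164/3, 623/9, 1544/9]
after L4 α=1/3: [433/9, 2938/27, 4429/27]
after L5 α=1/2: [2359/18, 2387/27, 9721/54]
rounded: [131, 88, 180]

at x=1,y=0 over L1,L2,L6:
+L1 (α=1/4) → [71/2, 111/2, 19/2]
+L2 (α=6/7) → [2951/14, 1383/14, 1879/14]
+L6 (α=1/4) → [10463/56, 6333/56, 7989/56]
= [187, 113, 143]

query (0,0) [L1,L2,L6] — begin 0,0,0
+L1 (α=2/5) → [378/5, 198/5, 128/5]
+L2 (α=5/6) → [513/5, 4073/30, 2051/10]
+L6 (α=5/7) → [2851/35, 7223/105, 2601/35]
→ [81, 69, 74]

query (0,0) [L1,L2,L6,L7] — begin 0,0,0
L1 α=2/5: [378/5, 198/5, 128/5]
L2 α=5/6: [513/5, 4073/30, 2051/10]
L6 α=5/7: [2851/35, 7223/105, 2601/35]
L7 α=5/8: [20453/280, 42223/280, 5407/70]
= [73, 151, 77]


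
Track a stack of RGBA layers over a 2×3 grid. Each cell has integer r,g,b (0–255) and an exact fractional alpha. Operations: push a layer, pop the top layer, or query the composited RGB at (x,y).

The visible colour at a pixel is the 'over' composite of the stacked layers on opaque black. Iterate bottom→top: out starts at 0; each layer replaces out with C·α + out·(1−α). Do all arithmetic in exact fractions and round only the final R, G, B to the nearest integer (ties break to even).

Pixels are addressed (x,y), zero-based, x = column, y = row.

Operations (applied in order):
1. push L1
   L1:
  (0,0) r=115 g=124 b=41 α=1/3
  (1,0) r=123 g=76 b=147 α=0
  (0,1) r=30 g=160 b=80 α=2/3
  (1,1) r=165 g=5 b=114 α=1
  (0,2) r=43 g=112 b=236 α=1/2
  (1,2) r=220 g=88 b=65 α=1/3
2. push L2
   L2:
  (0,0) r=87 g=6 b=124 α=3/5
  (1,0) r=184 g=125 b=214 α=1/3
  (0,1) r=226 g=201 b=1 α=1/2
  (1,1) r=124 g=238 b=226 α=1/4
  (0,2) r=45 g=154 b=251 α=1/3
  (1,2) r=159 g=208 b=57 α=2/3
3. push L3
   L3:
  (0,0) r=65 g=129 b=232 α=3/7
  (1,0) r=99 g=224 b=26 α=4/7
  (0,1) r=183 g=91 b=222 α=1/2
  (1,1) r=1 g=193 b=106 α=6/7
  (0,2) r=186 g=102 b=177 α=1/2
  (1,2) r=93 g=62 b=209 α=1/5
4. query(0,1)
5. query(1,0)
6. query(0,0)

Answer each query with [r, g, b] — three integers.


at x=0,y=1 over L1,L2,L3:
+L1 (α=2/3) → [20, 320/3, 160/3]
+L2 (α=1/2) → [123, 923/6, 163/6]
+L3 (α=1/2) → [153, 1469/12, 1495/12]
→ [153, 122, 125]

(1,0) stack=L1,L2,L3; from [0,0,0]:
after L1 α=0: [0, 0, 0]
after L2 α=1/3: [184/3, 125/3, 214/3]
after L3 α=4/7: [580/7, 1021/7, 318/7]
rounded: [83, 146, 45]

(0,0) stack=L1,L2,L3; from [0,0,0]:
L1 α=1/3: [115/3, 124/3, 41/3]
L2 α=3/5: [1013/15, 302/15, 1198/15]
L3 α=3/7: [6977/105, 7013/105, 2176/15]
rounded: [66, 67, 145]


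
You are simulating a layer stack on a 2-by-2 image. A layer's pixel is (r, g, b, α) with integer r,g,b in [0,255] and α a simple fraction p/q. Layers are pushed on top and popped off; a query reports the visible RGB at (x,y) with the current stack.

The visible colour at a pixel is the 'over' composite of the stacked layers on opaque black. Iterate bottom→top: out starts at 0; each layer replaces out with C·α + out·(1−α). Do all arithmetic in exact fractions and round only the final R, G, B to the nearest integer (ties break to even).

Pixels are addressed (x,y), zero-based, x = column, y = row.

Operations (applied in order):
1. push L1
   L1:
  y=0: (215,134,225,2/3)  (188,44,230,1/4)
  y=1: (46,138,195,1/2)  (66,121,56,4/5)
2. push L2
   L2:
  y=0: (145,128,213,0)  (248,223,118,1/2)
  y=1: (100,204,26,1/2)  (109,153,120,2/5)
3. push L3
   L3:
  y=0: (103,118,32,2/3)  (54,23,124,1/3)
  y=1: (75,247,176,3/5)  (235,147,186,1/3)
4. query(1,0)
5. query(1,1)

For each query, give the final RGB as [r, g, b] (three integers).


(1,0) stack=L1,L2,L3; from [0,0,0]:
after L1 α=1/4: [47, 11, 115/2]
after L2 α=1/2: [295/2, 117, 351/4]
after L3 α=1/3: [349/3, 257/3, 599/6]
= [116, 86, 100]

at x=1,y=1 over L1,L2,L3:
+L1 (α=4/5) → [264/5, 484/5, 224/5]
+L2 (α=2/5) → [1882/25, 2982/25, 1872/25]
+L3 (α=1/3) → [3213/25, 3213/25, 2798/25]
rounded: [129, 129, 112]


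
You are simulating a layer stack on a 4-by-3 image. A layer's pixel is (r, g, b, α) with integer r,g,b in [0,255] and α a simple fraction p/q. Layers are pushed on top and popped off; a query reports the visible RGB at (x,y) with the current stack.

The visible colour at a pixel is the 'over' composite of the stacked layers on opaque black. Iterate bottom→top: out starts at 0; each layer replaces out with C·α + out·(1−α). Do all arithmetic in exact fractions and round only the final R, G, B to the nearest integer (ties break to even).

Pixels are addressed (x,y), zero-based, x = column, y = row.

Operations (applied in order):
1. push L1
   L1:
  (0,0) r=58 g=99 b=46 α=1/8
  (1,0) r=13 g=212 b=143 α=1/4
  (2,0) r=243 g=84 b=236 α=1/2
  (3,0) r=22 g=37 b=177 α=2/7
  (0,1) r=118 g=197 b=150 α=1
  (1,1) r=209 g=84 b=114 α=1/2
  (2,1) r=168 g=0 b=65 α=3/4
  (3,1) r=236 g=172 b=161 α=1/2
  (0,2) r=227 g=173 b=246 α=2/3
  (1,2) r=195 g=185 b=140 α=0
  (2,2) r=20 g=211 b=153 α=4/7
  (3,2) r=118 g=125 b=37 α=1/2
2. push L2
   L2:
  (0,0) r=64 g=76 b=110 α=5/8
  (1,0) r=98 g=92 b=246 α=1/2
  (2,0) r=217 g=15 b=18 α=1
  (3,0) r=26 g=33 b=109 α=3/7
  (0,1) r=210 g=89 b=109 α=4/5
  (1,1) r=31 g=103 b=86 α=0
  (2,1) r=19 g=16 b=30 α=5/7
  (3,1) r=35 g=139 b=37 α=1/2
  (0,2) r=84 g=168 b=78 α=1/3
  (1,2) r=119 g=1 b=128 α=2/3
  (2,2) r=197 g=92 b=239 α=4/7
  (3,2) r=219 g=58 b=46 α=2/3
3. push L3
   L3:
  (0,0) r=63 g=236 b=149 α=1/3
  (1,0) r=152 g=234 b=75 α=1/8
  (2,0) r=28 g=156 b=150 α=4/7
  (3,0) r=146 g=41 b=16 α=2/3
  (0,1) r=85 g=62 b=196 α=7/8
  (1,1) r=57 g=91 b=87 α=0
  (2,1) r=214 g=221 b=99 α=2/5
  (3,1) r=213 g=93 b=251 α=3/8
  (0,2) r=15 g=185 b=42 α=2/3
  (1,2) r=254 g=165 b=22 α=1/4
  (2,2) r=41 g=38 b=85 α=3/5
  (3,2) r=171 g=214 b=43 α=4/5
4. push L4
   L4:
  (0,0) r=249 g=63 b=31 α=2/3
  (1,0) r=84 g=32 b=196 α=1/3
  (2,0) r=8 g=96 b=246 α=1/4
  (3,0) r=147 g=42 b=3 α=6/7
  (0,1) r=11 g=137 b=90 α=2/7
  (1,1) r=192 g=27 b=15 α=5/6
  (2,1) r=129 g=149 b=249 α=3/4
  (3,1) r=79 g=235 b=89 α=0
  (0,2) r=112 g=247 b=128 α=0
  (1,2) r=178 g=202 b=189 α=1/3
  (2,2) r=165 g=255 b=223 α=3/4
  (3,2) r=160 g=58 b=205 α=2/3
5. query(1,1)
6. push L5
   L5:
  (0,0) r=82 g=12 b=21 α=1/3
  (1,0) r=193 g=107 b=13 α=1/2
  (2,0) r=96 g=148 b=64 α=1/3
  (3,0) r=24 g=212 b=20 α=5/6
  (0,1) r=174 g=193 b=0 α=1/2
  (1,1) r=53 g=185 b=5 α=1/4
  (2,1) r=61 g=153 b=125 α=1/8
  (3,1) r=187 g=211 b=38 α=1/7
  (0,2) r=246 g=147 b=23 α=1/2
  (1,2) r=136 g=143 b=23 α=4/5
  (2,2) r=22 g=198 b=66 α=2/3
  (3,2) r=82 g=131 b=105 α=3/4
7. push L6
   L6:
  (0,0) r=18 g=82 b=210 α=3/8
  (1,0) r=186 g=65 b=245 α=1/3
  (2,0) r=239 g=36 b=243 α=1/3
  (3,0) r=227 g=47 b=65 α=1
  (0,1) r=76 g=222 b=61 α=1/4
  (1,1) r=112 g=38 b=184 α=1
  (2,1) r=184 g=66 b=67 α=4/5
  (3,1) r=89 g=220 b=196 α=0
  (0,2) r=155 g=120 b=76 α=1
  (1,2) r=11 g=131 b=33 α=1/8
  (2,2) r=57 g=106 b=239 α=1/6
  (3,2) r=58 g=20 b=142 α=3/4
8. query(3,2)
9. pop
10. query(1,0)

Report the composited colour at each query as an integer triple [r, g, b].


query (1,1) [L1,L2,L3,L4] — begin 0,0,0
L1 α=1/2: [209/2, 42, 57]
L2 α=0: [209/2, 42, 57]
L3 α=0: [209/2, 42, 57]
L4 α=5/6: [2129/12, 59/2, 22]
= [177, 30, 22]

query (3,2) [L1,L2,L3,L4,L5,L6] — begin 0,0,0
L1 α=1/2: [59, 125/2, 37/2]
L2 α=2/3: [497/3, 119/2, 221/6]
L3 α=4/5: [2549/15, 1831/10, 1253/30]
L4 α=2/3: [7349/45, 997/10, 13553/90]
L5 α=3/4: [18419/180, 4927/40, 41903/360]
L6 α=3/4: [49739/720, 7327/160, 195263/1440]
→ [69, 46, 136]

(1,0) stack=L1,L2,L3,L4,L5; from [0,0,0]:
L1 α=1/4: [13/4, 53, 143/4]
L2 α=1/2: [405/8, 145/2, 1127/8]
L3 α=1/8: [4051/64, 1483/16, 8489/64]
L4 α=1/3: [6739/96, 1739/24, 14761/96]
L5 α=1/2: [25267/192, 4307/48, 16009/192]
rounded: [132, 90, 83]


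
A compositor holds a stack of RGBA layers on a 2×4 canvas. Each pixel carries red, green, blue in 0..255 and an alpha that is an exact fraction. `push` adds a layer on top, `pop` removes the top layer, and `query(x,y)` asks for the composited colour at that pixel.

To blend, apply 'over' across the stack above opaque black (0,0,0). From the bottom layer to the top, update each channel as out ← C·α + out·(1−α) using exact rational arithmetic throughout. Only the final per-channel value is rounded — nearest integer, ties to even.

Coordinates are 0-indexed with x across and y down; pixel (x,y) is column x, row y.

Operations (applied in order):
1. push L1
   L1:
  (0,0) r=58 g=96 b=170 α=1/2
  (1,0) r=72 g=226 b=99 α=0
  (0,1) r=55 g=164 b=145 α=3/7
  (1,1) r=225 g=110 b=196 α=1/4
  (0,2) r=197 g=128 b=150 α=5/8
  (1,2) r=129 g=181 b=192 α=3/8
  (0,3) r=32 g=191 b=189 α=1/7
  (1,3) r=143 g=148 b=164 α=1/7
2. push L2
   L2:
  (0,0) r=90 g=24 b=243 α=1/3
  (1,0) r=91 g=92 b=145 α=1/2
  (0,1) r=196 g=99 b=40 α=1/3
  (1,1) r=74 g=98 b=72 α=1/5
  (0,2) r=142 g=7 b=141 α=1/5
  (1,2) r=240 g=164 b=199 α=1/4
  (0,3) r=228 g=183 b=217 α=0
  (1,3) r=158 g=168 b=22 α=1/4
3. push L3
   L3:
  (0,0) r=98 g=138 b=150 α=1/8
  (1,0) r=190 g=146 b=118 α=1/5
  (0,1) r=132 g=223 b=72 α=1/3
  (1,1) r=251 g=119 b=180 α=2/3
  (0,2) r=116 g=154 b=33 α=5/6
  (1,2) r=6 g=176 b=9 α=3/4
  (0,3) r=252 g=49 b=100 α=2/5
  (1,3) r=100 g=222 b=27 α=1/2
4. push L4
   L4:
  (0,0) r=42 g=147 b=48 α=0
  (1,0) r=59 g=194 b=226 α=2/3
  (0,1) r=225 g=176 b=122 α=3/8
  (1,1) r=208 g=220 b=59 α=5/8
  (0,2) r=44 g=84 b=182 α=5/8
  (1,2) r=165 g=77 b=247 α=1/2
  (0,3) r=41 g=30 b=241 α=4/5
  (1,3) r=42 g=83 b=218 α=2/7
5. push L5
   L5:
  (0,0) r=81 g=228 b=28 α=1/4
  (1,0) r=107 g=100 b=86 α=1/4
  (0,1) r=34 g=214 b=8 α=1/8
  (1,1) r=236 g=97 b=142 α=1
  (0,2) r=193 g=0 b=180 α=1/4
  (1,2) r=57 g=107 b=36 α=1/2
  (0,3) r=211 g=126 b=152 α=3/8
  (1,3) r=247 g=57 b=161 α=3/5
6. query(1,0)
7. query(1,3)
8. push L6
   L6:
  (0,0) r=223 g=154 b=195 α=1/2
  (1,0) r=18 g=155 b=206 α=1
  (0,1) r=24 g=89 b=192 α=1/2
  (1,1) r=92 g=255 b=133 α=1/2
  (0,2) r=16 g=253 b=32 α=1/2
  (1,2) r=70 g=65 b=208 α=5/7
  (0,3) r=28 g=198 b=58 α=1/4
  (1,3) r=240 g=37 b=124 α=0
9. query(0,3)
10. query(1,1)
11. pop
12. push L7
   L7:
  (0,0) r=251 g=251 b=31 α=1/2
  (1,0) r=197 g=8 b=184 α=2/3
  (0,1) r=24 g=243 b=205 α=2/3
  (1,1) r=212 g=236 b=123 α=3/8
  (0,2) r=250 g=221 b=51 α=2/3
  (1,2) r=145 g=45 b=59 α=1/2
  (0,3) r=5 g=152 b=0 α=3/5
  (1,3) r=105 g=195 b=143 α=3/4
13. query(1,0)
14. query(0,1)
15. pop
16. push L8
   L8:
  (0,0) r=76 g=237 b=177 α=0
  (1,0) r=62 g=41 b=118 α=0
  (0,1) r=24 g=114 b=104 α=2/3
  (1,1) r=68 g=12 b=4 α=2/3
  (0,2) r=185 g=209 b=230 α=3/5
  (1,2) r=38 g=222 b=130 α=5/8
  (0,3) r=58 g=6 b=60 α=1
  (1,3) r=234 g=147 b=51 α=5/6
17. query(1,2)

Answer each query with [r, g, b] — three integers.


query (1,0) [L1,L2,L3,L4,L5] — begin 0,0,0
L1 α=0: [0, 0, 0]
L2 α=1/2: [91/2, 46, 145/2]
L3 α=1/5: [372/5, 66, 408/5]
L4 α=2/3: [962/15, 454/3, 2668/15]
L5 α=1/4: [1497/20, 277/2, 1549/10]
= [75, 138, 155]

query (1,3) [L1,L2,L3,L4,L5] — begin 0,0,0
+L1 (α=1/7) → [143/7, 148/7, 164/7]
+L2 (α=1/4) → [1535/28, 405/7, 323/14]
+L3 (α=1/2) → [4335/56, 1959/14, 701/28]
+L4 (α=2/7) → [26379/392, 12119/98, 15713/196]
+L5 (α=3/5) → [34323/196, 20498/245, 63047/490]
→ [175, 84, 129]

(0,3) stack=L1,L2,L3,L4,L5,L6; from [0,0,0]:
L1 α=1/7: [32/7, 191/7, 27]
L2 α=0: [32/7, 191/7, 27]
L3 α=2/5: [3624/35, 1259/35, 281/5]
L4 α=4/5: [9364/175, 5459/175, 5101/25]
L5 α=3/8: [31519/280, 18689/280, 7381/40]
L6 α=1/4: [102397/1120, 111507/1120, 24463/160]
= [91, 100, 153]

at x=1,y=1 over L1,L2,L3,L4,L5,L6:
after L1 α=1/4: [225/4, 55/2, 49]
after L2 α=1/5: [299/5, 208/5, 268/5]
after L3 α=2/3: [2809/15, 466/5, 2068/15]
after L4 α=5/8: [8009/40, 3449/20, 3543/40]
after L5 α=1: [236, 97, 142]
after L6 α=1/2: [164, 176, 275/2]
→ [164, 176, 138]

query (1,0) [L1,L2,L3,L4,L5,L7] — begin 0,0,0
L1 α=0: [0, 0, 0]
L2 α=1/2: [91/2, 46, 145/2]
L3 α=1/5: [372/5, 66, 408/5]
L4 α=2/3: [962/15, 454/3, 2668/15]
L5 α=1/4: [1497/20, 277/2, 1549/10]
L7 α=2/3: [9377/60, 103/2, 1743/10]
→ [156, 52, 174]

(0,1) stack=L1,L2,L3,L4,L5,L7; from [0,0,0]:
L1 α=3/7: [165/7, 492/7, 435/7]
L2 α=1/3: [1702/21, 559/7, 1150/21]
L3 α=1/3: [6176/63, 893/7, 3812/63]
L4 α=3/8: [73405/504, 8161/56, 21059/252]
L5 α=1/8: [75853/576, 9873/64, 21347/288]
L7 α=2/3: [103501/1728, 13659/64, 139427/864]
= [60, 213, 161]

at x=1,y=2 over L1,L2,L3,L4,L5,L8:
after L1 α=3/8: [387/8, 543/8, 72]
after L2 α=1/4: [3081/32, 2941/32, 415/4]
after L3 α=3/4: [3657/128, 19837/128, 523/16]
after L4 α=1/2: [24777/256, 29693/256, 4475/32]
after L5 α=1/2: [39369/512, 57085/512, 5627/64]
after L8 α=5/8: [215387/4096, 739575/4096, 58481/512]
→ [53, 181, 114]


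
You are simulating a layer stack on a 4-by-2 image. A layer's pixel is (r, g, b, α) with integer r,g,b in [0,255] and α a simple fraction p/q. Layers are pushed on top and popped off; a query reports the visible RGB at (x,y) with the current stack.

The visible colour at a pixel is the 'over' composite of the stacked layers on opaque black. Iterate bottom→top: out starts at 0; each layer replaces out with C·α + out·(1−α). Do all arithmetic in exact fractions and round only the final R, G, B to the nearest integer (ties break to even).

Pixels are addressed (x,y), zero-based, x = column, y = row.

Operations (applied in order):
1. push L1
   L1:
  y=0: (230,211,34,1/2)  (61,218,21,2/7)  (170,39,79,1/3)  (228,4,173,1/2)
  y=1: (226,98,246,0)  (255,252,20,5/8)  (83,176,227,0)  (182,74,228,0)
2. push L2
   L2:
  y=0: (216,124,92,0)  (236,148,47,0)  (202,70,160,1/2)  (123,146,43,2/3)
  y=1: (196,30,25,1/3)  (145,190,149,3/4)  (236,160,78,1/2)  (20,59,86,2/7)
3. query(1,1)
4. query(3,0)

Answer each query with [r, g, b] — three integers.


at x=1,y=1 over L1,L2:
after L1 α=5/8: [1275/8, 315/2, 25/2]
after L2 α=3/4: [4755/32, 1455/8, 919/8]
→ [149, 182, 115]

at x=3,y=0 over L1,L2:
L1 α=1/2: [114, 2, 173/2]
L2 α=2/3: [120, 98, 115/2]
→ [120, 98, 58]


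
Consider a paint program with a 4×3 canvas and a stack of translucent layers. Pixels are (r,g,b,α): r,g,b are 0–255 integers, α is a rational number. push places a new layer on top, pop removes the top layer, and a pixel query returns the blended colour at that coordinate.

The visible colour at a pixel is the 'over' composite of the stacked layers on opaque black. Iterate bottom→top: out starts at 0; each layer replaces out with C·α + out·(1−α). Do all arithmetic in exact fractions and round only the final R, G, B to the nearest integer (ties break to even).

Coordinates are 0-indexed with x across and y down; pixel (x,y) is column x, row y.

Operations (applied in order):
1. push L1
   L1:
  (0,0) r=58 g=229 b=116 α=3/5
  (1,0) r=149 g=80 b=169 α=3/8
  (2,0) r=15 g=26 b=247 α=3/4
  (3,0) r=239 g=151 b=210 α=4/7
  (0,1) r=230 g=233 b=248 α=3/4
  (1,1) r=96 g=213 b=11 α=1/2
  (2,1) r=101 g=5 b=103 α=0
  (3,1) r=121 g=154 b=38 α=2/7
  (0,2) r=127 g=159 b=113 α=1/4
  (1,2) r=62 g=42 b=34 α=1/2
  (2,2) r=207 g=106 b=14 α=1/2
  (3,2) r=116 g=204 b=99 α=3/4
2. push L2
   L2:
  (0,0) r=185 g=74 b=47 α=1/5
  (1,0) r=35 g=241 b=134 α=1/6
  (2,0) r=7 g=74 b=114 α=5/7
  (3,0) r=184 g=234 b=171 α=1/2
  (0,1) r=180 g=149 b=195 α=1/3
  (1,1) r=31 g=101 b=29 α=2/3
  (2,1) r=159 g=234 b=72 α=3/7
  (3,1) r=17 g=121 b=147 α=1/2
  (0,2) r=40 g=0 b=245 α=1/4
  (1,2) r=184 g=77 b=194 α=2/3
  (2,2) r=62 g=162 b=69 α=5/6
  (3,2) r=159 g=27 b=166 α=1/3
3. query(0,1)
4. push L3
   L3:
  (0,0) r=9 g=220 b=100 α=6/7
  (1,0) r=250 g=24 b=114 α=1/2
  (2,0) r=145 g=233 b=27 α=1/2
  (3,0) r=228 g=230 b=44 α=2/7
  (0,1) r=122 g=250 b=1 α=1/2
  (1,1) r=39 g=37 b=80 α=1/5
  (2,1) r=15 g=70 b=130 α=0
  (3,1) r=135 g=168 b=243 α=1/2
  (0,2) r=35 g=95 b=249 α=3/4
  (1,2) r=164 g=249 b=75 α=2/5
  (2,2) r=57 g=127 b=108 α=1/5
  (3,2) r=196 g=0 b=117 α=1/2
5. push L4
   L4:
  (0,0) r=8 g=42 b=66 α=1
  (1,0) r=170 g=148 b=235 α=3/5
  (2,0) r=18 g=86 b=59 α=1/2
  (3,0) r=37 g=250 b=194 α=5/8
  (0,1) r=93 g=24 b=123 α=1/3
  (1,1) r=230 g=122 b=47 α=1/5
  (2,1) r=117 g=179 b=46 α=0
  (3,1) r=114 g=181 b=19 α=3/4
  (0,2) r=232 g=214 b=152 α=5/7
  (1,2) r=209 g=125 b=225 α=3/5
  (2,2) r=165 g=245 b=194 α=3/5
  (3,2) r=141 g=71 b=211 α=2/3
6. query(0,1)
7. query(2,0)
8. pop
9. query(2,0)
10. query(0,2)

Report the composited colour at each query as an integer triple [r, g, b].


(0,1) stack=L1,L2; from [0,0,0]:
+L1 (α=3/4) → [345/2, 699/4, 186]
+L2 (α=1/3) → [175, 997/6, 189]
= [175, 166, 189]

query (0,1) [L1,L2,L3,L4] — begin 0,0,0
after L1 α=3/4: [345/2, 699/4, 186]
after L2 α=1/3: [175, 997/6, 189]
after L3 α=1/2: [297/2, 2497/12, 95]
after L4 α=1/3: [130, 2641/18, 313/3]
= [130, 147, 104]

(2,0) stack=L1,L2,L3,L4; from [0,0,0]:
L1 α=3/4: [45/4, 39/2, 741/4]
L2 α=5/7: [115/14, 409/7, 1881/14]
L3 α=1/2: [2145/28, 1020/7, 2259/28]
L4 α=1/2: [2649/56, 811/7, 3911/56]
→ [47, 116, 70]

(2,0) stack=L1,L2,L3; from [0,0,0]:
L1 α=3/4: [45/4, 39/2, 741/4]
L2 α=5/7: [115/14, 409/7, 1881/14]
L3 α=1/2: [2145/28, 1020/7, 2259/28]
= [77, 146, 81]

(0,2) stack=L1,L2,L3; from [0,0,0]:
after L1 α=1/4: [127/4, 159/4, 113/4]
after L2 α=1/4: [541/16, 477/16, 1319/16]
after L3 α=3/4: [2221/64, 5037/64, 13271/64]
= [35, 79, 207]
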